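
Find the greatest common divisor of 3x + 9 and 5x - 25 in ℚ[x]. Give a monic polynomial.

By polynomial division,
  3x + 9 = (3/5)(5x - 25) + (24)
  5x - 25 = ((5/24)x - 25/24)(24) + (0)
The last nonzero remainder is the constant 24, so the polynomials are coprime and gcd = 1.

1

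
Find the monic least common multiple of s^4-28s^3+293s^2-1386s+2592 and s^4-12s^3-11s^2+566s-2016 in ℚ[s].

s^5-21s^4+97s^3+665s^2-7110s+18144

Euclidean algorithm in ℚ[s]:
  s^4-28s^3+293s^2-1386s+2592 = (s^4-12s^3-11s^2+566s-2016) + (-16s^3+304s^2-1952s+4608)
  s^4-12s^3-11s^2+566s-2016 = (-(1/16)s-7/16)(-16s^3+304s^2-1952s+4608) + (0)
Last nonzero remainder: -16s^3+304s^2-1952s+4608. Dividing through by -16 gives the monic gcd s^3-19s^2+122s-288.
Then lcm(f, g) = f·g / gcd(f, g); expanding and making the result monic gives the answer.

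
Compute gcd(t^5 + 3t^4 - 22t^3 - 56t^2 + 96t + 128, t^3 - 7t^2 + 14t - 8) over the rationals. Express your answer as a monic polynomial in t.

Apply the Euclidean algorithm:
  t^5 + 3t^4 - 22t^3 - 56t^2 + 96t + 128 = (t^2 + 10t + 34)(t^3 - 7t^2 + 14t - 8) + (50t^2 - 300t + 400)
  t^3 - 7t^2 + 14t - 8 = ((1/50)t - 1/50)(50t^2 - 300t + 400) + (0)
Last nonzero remainder: 50t^2 - 300t + 400. Dividing through by 50 gives the monic gcd t^2 - 6t + 8.

t^2 - 6t + 8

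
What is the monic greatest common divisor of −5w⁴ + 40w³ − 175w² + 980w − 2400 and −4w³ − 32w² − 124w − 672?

Repeated division with remainder:
  −5w⁴ + 40w³ − 175w² + 980w − 2400 = ((5/4)w − 20)(−4w³ − 32w² − 124w − 672) + (−660w² − 660w − 15840)
  −4w³ − 32w² − 124w − 672 = ((1/165)w + 7/165)(−660w² − 660w − 15840) + (0)
Last nonzero remainder: −660w² − 660w − 15840. Dividing through by −660 gives the monic gcd w² + w + 24.

w² + w + 24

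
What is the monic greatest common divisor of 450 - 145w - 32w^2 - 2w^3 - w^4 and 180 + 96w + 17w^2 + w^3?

5 + w

By polynomial division,
  -w^4 - 2w^3 - 32w^2 - 145w + 450 = (-w + 15)(w^3 + 17w^2 + 96w + 180) + (-191w^2 - 1405w - 2250)
  w^3 + 17w^2 + 96w + 180 = (-(1/191)w - 1842/36481)(-191w^2 - 1405w - 2250) + ((484416/36481)w + 2422080/36481)
  -191w^2 - 1405w - 2250 = (-(6967871/484416)w - 912025/26912)((484416/36481)w + 2422080/36481) + (0)
Last nonzero remainder: (484416/36481)w + 2422080/36481. Dividing through by 484416/36481 gives the monic gcd w + 5.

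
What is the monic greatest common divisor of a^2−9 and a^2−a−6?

a−3

Apply the Euclidean algorithm:
  a^2−9 = (a^2−a−6) + (a−3)
  a^2−a−6 = (a+2)(a−3) + (0)
The last nonzero remainder a−3 is already monic.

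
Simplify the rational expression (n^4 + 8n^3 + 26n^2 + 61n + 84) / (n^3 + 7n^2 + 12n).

(n^2 + n + 7)/(n)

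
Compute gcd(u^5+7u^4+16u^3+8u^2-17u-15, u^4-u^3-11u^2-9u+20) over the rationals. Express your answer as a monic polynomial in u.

By polynomial division,
  u^5+7u^4+16u^3+8u^2-17u-15 = (u+8)(u^4-u^3-11u^2-9u+20) + (35u^3+105u^2+35u-175)
  u^4-u^3-11u^2-9u+20 = ((1/35)u-4/35)(35u^3+105u^2+35u-175) + (0)
Last nonzero remainder: 35u^3+105u^2+35u-175. Dividing through by 35 gives the monic gcd u^3+3u^2+u-5.

u^3+3u^2+u-5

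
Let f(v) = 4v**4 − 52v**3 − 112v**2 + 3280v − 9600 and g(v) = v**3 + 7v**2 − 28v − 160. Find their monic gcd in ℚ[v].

v**2 + 3v − 40

Euclidean algorithm in ℚ[v]:
  4v**4 − 52v**3 − 112v**2 + 3280v − 9600 = (4v − 80)(v**3 + 7v**2 − 28v − 160) + (560v**2 + 1680v − 22400)
  v**3 + 7v**2 − 28v − 160 = ((1/560)v + 1/140)(560v**2 + 1680v − 22400) + (0)
Last nonzero remainder: 560v**2 + 1680v − 22400. Dividing through by 560 gives the monic gcd v**2 + 3v − 40.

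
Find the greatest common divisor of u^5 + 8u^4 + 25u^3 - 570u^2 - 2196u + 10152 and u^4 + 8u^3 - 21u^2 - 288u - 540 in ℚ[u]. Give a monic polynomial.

u^2 - 36

By polynomial division,
  u^5 + 8u^4 + 25u^3 - 570u^2 - 2196u + 10152 = (u)(u^4 + 8u^3 - 21u^2 - 288u - 540) + (46u^3 - 282u^2 - 1656u + 10152)
  u^4 + 8u^3 - 21u^2 - 288u - 540 = ((1/46)u + 325/1058)(46u^3 - 282u^2 - 1656u + 10152) + ((53760/529)u^2 - 1935360/529)
  46u^3 - 282u^2 - 1656u + 10152 = ((12167/26880)u - 24863/8960)((53760/529)u^2 - 1935360/529) + (0)
Last nonzero remainder: (53760/529)u^2 - 1935360/529. Dividing through by 53760/529 gives the monic gcd u^2 - 36.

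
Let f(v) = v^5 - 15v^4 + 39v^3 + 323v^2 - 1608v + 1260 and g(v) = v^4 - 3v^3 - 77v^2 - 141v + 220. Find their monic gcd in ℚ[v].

Apply the Euclidean algorithm:
  v^5 - 15v^4 + 39v^3 + 323v^2 - 1608v + 1260 = (v - 12)(v^4 - 3v^3 - 77v^2 - 141v + 220) + (80v^3 - 460v^2 - 3520v + 3900)
  v^4 - 3v^3 - 77v^2 - 141v + 220 = ((1/80)v + 11/320)(80v^3 - 460v^2 - 3520v + 3900) + (-(275/16)v^2 - (275/4)v + 1375/16)
  80v^3 - 460v^2 - 3520v + 3900 = (-(256/55)v + 2496/55)(-(275/16)v^2 - (275/4)v + 1375/16) + (0)
Last nonzero remainder: -(275/16)v^2 - (275/4)v + 1375/16. Dividing through by -275/16 gives the monic gcd v^2 + 4v - 5.

v^2 + 4v - 5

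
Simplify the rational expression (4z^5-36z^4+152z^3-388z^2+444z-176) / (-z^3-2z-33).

By polynomial division,
  4z^5-36z^4+152z^3-388z^2+444z-176 = (-4z^2+36z-144)(-z^3-2z-33) + (-448z^2+1344z-4928)
  -z^3-2z-33 = ((1/448)z+3/448)(-448z^2+1344z-4928) + (0)
Last nonzero remainder: -448z^2+1344z-4928. Dividing through by -448 gives the monic gcd z^2-3z+11.
Cancel z^2-3z+11 from numerator and denominator to get the reduced form.

(-4z^3+24z^2-36z+16)/(z+3)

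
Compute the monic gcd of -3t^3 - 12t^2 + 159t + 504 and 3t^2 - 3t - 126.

t - 7

Repeated division with remainder:
  -3t^3 - 12t^2 + 159t + 504 = (-t - 5)(3t^2 - 3t - 126) + (18t - 126)
  3t^2 - 3t - 126 = ((1/6)t + 1)(18t - 126) + (0)
Last nonzero remainder: 18t - 126. Dividing through by 18 gives the monic gcd t - 7.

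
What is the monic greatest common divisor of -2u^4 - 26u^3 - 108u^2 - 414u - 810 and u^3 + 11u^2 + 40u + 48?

u + 3

Repeated division with remainder:
  -2u^4 - 26u^3 - 108u^2 - 414u - 810 = (-2u - 4)(u^3 + 11u^2 + 40u + 48) + (16u^2 - 158u - 618)
  u^3 + 11u^2 + 40u + 48 = ((1/16)u + 167/128)(16u^2 - 158u - 618) + ((18225/64)u + 54675/64)
  16u^2 - 158u - 618 = ((1024/18225)u - 13184/18225)((18225/64)u + 54675/64) + (0)
Last nonzero remainder: (18225/64)u + 54675/64. Dividing through by 18225/64 gives the monic gcd u + 3.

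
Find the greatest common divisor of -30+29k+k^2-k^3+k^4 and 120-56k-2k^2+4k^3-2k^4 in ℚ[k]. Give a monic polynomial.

30+k+k^3

By polynomial division,
  k^4-k^3+k^2+29k-30 = (-1/2)(-2k^4+4k^3-2k^2-56k+120) + (k^3+k+30)
  -2k^4+4k^3-2k^2-56k+120 = (-2k+4)(k^3+k+30) + (0)
The last nonzero remainder k^3+k+30 is already monic.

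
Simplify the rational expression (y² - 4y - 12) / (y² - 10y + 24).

(y + 2)/(y - 4)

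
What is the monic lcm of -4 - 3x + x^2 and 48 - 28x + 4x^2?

12 + 5x - 6x^2 + x^3

Euclidean algorithm in ℚ[x]:
  x^2 - 3x - 4 = (1/4)(4x^2 - 28x + 48) + (4x - 16)
  4x^2 - 28x + 48 = (x - 3)(4x - 16) + (0)
Last nonzero remainder: 4x - 16. Dividing through by 4 gives the monic gcd x - 4.
Then lcm(f, g) = f·g / gcd(f, g); expanding and making the result monic gives the answer.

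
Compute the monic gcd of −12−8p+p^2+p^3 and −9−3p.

1

Euclidean algorithm in ℚ[p]:
  p^3+p^2−8p−12 = (−(1/3)p^2+(2/3)p+2/3)(−3p−9) + (−6)
  −3p−9 = ((1/2)p+3/2)(−6) + (0)
The last nonzero remainder is the constant −6, so the polynomials are coprime and gcd = 1.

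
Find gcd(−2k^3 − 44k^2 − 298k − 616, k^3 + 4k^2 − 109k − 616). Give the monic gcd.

By polynomial division,
  −2k^3 − 44k^2 − 298k − 616 = (−2)(k^3 + 4k^2 − 109k − 616) + (−36k^2 − 516k − 1848)
  k^3 + 4k^2 − 109k − 616 = (−(1/36)k + 31/108)(−36k^2 − 516k − 1848) + (−(110/9)k − 770/9)
  −36k^2 − 516k − 1848 = ((162/55)k + 108/5)(−(110/9)k − 770/9) + (0)
Last nonzero remainder: −(110/9)k − 770/9. Dividing through by −110/9 gives the monic gcd k + 7.

k + 7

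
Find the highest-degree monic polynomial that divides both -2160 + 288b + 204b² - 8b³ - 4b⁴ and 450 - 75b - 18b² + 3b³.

By polynomial division,
  -4b⁴ - 8b³ + 204b² + 288b - 2160 = (-(4/3)b - 32/3)(3b³ - 18b² - 75b + 450) + (-88b² + 88b + 2640)
  3b³ - 18b² - 75b + 450 = (-(3/88)b + 15/88)(-88b² + 88b + 2640) + (0)
Last nonzero remainder: -88b² + 88b + 2640. Dividing through by -88 gives the monic gcd b² - b - 30.

-30 - b + b²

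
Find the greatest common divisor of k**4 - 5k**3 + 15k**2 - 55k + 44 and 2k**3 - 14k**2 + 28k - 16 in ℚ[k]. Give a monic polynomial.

Repeated division with remainder:
  k**4 - 5k**3 + 15k**2 - 55k + 44 = ((1/2)k + 1)(2k**3 - 14k**2 + 28k - 16) + (15k**2 - 75k + 60)
  2k**3 - 14k**2 + 28k - 16 = ((2/15)k - 4/15)(15k**2 - 75k + 60) + (0)
Last nonzero remainder: 15k**2 - 75k + 60. Dividing through by 15 gives the monic gcd k**2 - 5k + 4.

k**2 - 5k + 4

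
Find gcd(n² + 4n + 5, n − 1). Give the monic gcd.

Apply the Euclidean algorithm:
  n² + 4n + 5 = (n + 5)(n − 1) + (10)
  n − 1 = ((1/10)n − 1/10)(10) + (0)
The last nonzero remainder is the constant 10, so the polynomials are coprime and gcd = 1.

1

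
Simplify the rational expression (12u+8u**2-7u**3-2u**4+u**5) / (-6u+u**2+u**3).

(-6-7u+u**3)/(3+u)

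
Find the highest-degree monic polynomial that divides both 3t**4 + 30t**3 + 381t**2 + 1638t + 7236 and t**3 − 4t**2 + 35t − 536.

By polynomial division,
  3t**4 + 30t**3 + 381t**2 + 1638t + 7236 = (3t + 42)(t**3 − 4t**2 + 35t − 536) + (444t**2 + 1776t + 29748)
  t**3 − 4t**2 + 35t − 536 = ((1/444)t − 2/111)(444t**2 + 1776t + 29748) + (0)
Last nonzero remainder: 444t**2 + 1776t + 29748. Dividing through by 444 gives the monic gcd t**2 + 4t + 67.

t**2 + 4t + 67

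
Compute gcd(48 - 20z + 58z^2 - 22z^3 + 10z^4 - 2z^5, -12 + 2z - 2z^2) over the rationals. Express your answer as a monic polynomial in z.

Repeated division with remainder:
  -2z^5 + 10z^4 - 22z^3 + 58z^2 - 20z + 48 = (z^3 - 4z^2 + z - 4)(-2z^2 + 2z - 12) + (0)
Last nonzero remainder: -2z^2 + 2z - 12. Dividing through by -2 gives the monic gcd z^2 - z + 6.

6 - z + z^2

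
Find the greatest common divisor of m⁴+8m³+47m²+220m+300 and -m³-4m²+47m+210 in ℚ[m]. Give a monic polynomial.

m+5

Apply the Euclidean algorithm:
  m⁴+8m³+47m²+220m+300 = (-m-4)(-m³-4m²+47m+210) + (78m²+618m+1140)
  -m³-4m²+47m+210 = (-(1/78)m+17/338)(78m²+618m+1140) + ((5160/169)m+25800/169)
  78m²+618m+1140 = ((2197/860)m+3211/430)((5160/169)m+25800/169) + (0)
Last nonzero remainder: (5160/169)m+25800/169. Dividing through by 5160/169 gives the monic gcd m+5.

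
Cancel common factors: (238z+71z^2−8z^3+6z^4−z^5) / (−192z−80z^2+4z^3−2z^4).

(−119+24z−8z^2+z^3)/(96−8z+2z^2)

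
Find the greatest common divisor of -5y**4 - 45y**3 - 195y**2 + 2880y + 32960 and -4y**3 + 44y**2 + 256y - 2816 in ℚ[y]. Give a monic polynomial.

y**2 - 64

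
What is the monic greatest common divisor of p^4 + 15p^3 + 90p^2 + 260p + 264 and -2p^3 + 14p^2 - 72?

p + 2

Repeated division with remainder:
  p^4 + 15p^3 + 90p^2 + 260p + 264 = (-(1/2)p - 11)(-2p^3 + 14p^2 - 72) + (244p^2 + 224p - 528)
  -2p^3 + 14p^2 - 72 = (-(1/122)p + 483/7442)(244p^2 + 224p - 528) + (-(70200/3721)p - 140400/3721)
  244p^2 + 224p - 528 = (-(226981/17550)p + 40931/2925)(-(70200/3721)p - 140400/3721) + (0)
Last nonzero remainder: -(70200/3721)p - 140400/3721. Dividing through by -70200/3721 gives the monic gcd p + 2.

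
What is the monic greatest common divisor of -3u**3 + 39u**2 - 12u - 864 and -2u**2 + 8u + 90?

By polynomial division,
  -3u**3 + 39u**2 - 12u - 864 = ((3/2)u - 27/2)(-2u**2 + 8u + 90) + (-39u + 351)
  -2u**2 + 8u + 90 = ((2/39)u + 10/39)(-39u + 351) + (0)
Last nonzero remainder: -39u + 351. Dividing through by -39 gives the monic gcd u - 9.

u - 9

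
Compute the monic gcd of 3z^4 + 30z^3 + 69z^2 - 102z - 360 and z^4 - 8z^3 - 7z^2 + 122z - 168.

Euclidean algorithm in ℚ[z]:
  3z^4 + 30z^3 + 69z^2 - 102z - 360 = (3)(z^4 - 8z^3 - 7z^2 + 122z - 168) + (54z^3 + 90z^2 - 468z + 144)
  z^4 - 8z^3 - 7z^2 + 122z - 168 = ((1/54)z - 29/162)(54z^3 + 90z^2 - 468z + 144) + ((160/9)z^2 + (320/9)z - 1280/9)
  54z^3 + 90z^2 - 468z + 144 = ((243/80)z - 81/80)((160/9)z^2 + (320/9)z - 1280/9) + (0)
Last nonzero remainder: (160/9)z^2 + (320/9)z - 1280/9. Dividing through by 160/9 gives the monic gcd z^2 + 2z - 8.

z^2 + 2z - 8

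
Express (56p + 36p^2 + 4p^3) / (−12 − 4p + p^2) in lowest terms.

Euclidean algorithm in ℚ[p]:
  4p^3 + 36p^2 + 56p = (4p + 52)(p^2 − 4p − 12) + (312p + 624)
  p^2 − 4p − 12 = ((1/312)p − 1/52)(312p + 624) + (0)
Last nonzero remainder: 312p + 624. Dividing through by 312 gives the monic gcd p + 2.
Cancel p + 2 from numerator and denominator to get the reduced form.

(28p + 4p^2)/(−6 + p)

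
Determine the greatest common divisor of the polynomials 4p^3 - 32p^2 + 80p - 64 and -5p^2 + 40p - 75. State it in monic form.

1

Repeated division with remainder:
  4p^3 - 32p^2 + 80p - 64 = (-(4/5)p)(-5p^2 + 40p - 75) + (20p - 64)
  -5p^2 + 40p - 75 = (-(1/4)p + 6/5)(20p - 64) + (9/5)
  20p - 64 = ((100/9)p - 320/9)(9/5) + (0)
The last nonzero remainder is the constant 9/5, so the polynomials are coprime and gcd = 1.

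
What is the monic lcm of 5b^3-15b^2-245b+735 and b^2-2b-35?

b^4+2b^3-64b^2-98b+735

By polynomial division,
  5b^3-15b^2-245b+735 = (5b-5)(b^2-2b-35) + (-80b+560)
  b^2-2b-35 = (-(1/80)b-1/16)(-80b+560) + (0)
Last nonzero remainder: -80b+560. Dividing through by -80 gives the monic gcd b-7.
Then lcm(f, g) = f·g / gcd(f, g); expanding and making the result monic gives the answer.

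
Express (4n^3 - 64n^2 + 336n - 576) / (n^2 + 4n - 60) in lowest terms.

(4n^2 - 40n + 96)/(n + 10)

By polynomial division,
  4n^3 - 64n^2 + 336n - 576 = (4n - 80)(n^2 + 4n - 60) + (896n - 5376)
  n^2 + 4n - 60 = ((1/896)n + 5/448)(896n - 5376) + (0)
Last nonzero remainder: 896n - 5376. Dividing through by 896 gives the monic gcd n - 6.
Cancel n - 6 from numerator and denominator to get the reduced form.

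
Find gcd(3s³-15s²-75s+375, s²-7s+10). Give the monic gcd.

s-5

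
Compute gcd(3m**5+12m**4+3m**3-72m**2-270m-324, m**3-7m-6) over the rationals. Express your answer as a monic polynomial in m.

m**2-m-6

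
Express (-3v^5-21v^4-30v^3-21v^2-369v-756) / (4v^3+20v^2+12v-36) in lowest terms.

(-3v^3-3v^2+15v-84)/(4v-4)

Apply the Euclidean algorithm:
  -3v^5-21v^4-30v^3-21v^2-369v-756 = (-(3/4)v^2-(3/2)v+9/4)(4v^3+20v^2+12v-36) + (-75v^2-450v-675)
  4v^3+20v^2+12v-36 = (-(4/75)v+4/75)(-75v^2-450v-675) + (0)
Last nonzero remainder: -75v^2-450v-675. Dividing through by -75 gives the monic gcd v^2+6v+9.
Cancel v^2+6v+9 from numerator and denominator to get the reduced form.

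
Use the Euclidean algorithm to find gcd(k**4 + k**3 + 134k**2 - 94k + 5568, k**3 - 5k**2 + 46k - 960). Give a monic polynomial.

k**2 + 5k + 96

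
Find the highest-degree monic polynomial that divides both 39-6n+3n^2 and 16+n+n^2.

1

Repeated division with remainder:
  3n^2-6n+39 = (3)(n^2+n+16) + (-9n-9)
  n^2+n+16 = (-(1/9)n)(-9n-9) + (16)
  -9n-9 = (-(9/16)n-9/16)(16) + (0)
The last nonzero remainder is the constant 16, so the polynomials are coprime and gcd = 1.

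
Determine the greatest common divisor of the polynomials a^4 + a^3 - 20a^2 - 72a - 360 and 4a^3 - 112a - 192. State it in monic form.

a - 6

Repeated division with remainder:
  a^4 + a^3 - 20a^2 - 72a - 360 = ((1/4)a + 1/4)(4a^3 - 112a - 192) + (8a^2 + 4a - 312)
  4a^3 - 112a - 192 = ((1/2)a - 1/4)(8a^2 + 4a - 312) + (45a - 270)
  8a^2 + 4a - 312 = ((8/45)a + 52/45)(45a - 270) + (0)
Last nonzero remainder: 45a - 270. Dividing through by 45 gives the monic gcd a - 6.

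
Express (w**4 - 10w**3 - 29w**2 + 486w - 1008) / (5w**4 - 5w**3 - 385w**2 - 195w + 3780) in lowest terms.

By polynomial division,
  w**4 - 10w**3 - 29w**2 + 486w - 1008 = (1/5)(5w**4 - 5w**3 - 385w**2 - 195w + 3780) + (-9w**3 + 48w**2 + 525w - 1764)
  5w**4 - 5w**3 - 385w**2 - 195w + 3780 = (-(5/9)w - 65/27)(-9w**3 + 48w**2 + 525w - 1764) + ((200/9)w**2 + (800/9)w - 1400/3)
  -9w**3 + 48w**2 + 525w - 1764 = (-(81/200)w + 189/50)((200/9)w**2 + (800/9)w - 1400/3) + (0)
Last nonzero remainder: (200/9)w**2 + (800/9)w - 1400/3. Dividing through by 200/9 gives the monic gcd w**2 + 4w - 21.
Cancel w**2 + 4w - 21 from numerator and denominator to get the reduced form.

(w**2 - 14w + 48)/(5w**2 - 25w - 180)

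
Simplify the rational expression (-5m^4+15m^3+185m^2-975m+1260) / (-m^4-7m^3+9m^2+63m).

(5m^2-35m+60)/(m^2+3m)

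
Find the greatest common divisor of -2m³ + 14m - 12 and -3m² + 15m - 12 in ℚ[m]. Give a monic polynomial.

Repeated division with remainder:
  -2m³ + 14m - 12 = ((2/3)m + 10/3)(-3m² + 15m - 12) + (-28m + 28)
  -3m² + 15m - 12 = ((3/28)m - 3/7)(-28m + 28) + (0)
Last nonzero remainder: -28m + 28. Dividing through by -28 gives the monic gcd m - 1.

m - 1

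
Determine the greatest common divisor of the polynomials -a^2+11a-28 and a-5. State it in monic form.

Repeated division with remainder:
  -a^2+11a-28 = (-a+6)(a-5) + (2)
  a-5 = ((1/2)a-5/2)(2) + (0)
The last nonzero remainder is the constant 2, so the polynomials are coprime and gcd = 1.

1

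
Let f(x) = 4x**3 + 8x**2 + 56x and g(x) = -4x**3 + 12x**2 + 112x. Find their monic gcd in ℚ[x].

x

Euclidean algorithm in ℚ[x]:
  4x**3 + 8x**2 + 56x = (-1)(-4x**3 + 12x**2 + 112x) + (20x**2 + 168x)
  -4x**3 + 12x**2 + 112x = (-(1/5)x + 57/25)(20x**2 + 168x) + (-(6776/25)x)
  20x**2 + 168x = (-(125/1694)x - 75/121)(-(6776/25)x) + (0)
Last nonzero remainder: -(6776/25)x. Dividing through by -6776/25 gives the monic gcd x.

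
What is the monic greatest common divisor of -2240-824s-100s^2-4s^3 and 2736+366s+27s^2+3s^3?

8+s

Repeated division with remainder:
  -4s^3-100s^2-824s-2240 = (-4/3)(3s^3+27s^2+366s+2736) + (-64s^2-336s+1408)
  3s^3+27s^2+366s+2736 = (-(3/64)s-45/256)(-64s^2-336s+1408) + ((5967/16)s+5967/2)
  -64s^2-336s+1408 = (-(1024/5967)s+2816/5967)((5967/16)s+5967/2) + (0)
Last nonzero remainder: (5967/16)s+5967/2. Dividing through by 5967/16 gives the monic gcd s+8.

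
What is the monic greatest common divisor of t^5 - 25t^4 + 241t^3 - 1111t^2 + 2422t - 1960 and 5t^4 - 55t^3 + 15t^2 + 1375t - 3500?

t^3 - 16t^2 + 83t - 140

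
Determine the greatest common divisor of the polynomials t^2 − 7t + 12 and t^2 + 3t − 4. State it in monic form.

1

By polynomial division,
  t^2 − 7t + 12 = (t^2 + 3t − 4) + (−10t + 16)
  t^2 + 3t − 4 = (−(1/10)t − 23/50)(−10t + 16) + (84/25)
  −10t + 16 = (−(125/42)t + 100/21)(84/25) + (0)
The last nonzero remainder is the constant 84/25, so the polynomials are coprime and gcd = 1.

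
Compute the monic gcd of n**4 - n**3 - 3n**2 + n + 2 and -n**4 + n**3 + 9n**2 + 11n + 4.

n**2 + 2n + 1

Repeated division with remainder:
  n**4 - n**3 - 3n**2 + n + 2 = (-1)(-n**4 + n**3 + 9n**2 + 11n + 4) + (6n**2 + 12n + 6)
  -n**4 + n**3 + 9n**2 + 11n + 4 = (-(1/6)n**2 + (1/2)n + 2/3)(6n**2 + 12n + 6) + (0)
Last nonzero remainder: 6n**2 + 12n + 6. Dividing through by 6 gives the monic gcd n**2 + 2n + 1.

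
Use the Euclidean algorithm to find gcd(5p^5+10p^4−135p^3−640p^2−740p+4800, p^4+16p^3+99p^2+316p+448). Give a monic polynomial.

Euclidean algorithm in ℚ[p]:
  5p^5+10p^4−135p^3−640p^2−740p+4800 = (5p−70)(p^4+16p^3+99p^2+316p+448) + (490p^3+4710p^2+19140p+36160)
  p^4+16p^3+99p^2+316p+448 = ((1/490)p+313/24010)(490p^3+4710p^2+19140p+36160) + (−(3510/2401)p^2−(17550/2401)p−56160/2401)
  490p^3+4710p^2+19140p+36160 = (−(117649/351)p−542626/351)(−(3510/2401)p^2−(17550/2401)p−56160/2401) + (0)
Last nonzero remainder: −(3510/2401)p^2−(17550/2401)p−56160/2401. Dividing through by −3510/2401 gives the monic gcd p^2+5p+16.

p^2+5p+16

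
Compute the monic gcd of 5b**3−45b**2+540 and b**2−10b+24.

Euclidean algorithm in ℚ[b]:
  5b**3−45b**2+540 = (5b+5)(b**2−10b+24) + (−70b+420)
  b**2−10b+24 = (−(1/70)b+2/35)(−70b+420) + (0)
Last nonzero remainder: −70b+420. Dividing through by −70 gives the monic gcd b−6.

b−6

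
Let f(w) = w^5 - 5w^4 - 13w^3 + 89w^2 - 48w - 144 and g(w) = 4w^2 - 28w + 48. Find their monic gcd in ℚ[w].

Euclidean algorithm in ℚ[w]:
  w^5 - 5w^4 - 13w^3 + 89w^2 - 48w - 144 = ((1/4)w^3 + (1/2)w^2 - (11/4)w - 3)(4w^2 - 28w + 48) + (0)
Last nonzero remainder: 4w^2 - 28w + 48. Dividing through by 4 gives the monic gcd w^2 - 7w + 12.

w^2 - 7w + 12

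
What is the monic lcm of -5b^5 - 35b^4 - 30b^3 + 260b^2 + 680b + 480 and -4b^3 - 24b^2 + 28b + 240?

b^6 + 12b^5 + 41b^4 - 22b^3 - 396b^2 - 776b - 480

By polynomial division,
  -5b^5 - 35b^4 - 30b^3 + 260b^2 + 680b + 480 = ((5/4)b^2 + (5/4)b + 35/4)(-4b^3 - 24b^2 + 28b + 240) + (135b^2 + 135b - 1620)
  -4b^3 - 24b^2 + 28b + 240 = (-(4/135)b - 4/27)(135b^2 + 135b - 1620) + (0)
Last nonzero remainder: 135b^2 + 135b - 1620. Dividing through by 135 gives the monic gcd b^2 + b - 12.
Then lcm(f, g) = f·g / gcd(f, g); expanding and making the result monic gives the answer.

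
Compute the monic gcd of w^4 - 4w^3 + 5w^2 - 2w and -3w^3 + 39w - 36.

w - 1

Apply the Euclidean algorithm:
  w^4 - 4w^3 + 5w^2 - 2w = (-(1/3)w + 4/3)(-3w^3 + 39w - 36) + (18w^2 - 66w + 48)
  -3w^3 + 39w - 36 = (-(1/6)w - 11/18)(18w^2 - 66w + 48) + ((20/3)w - 20/3)
  18w^2 - 66w + 48 = ((27/10)w - 36/5)((20/3)w - 20/3) + (0)
Last nonzero remainder: (20/3)w - 20/3. Dividing through by 20/3 gives the monic gcd w - 1.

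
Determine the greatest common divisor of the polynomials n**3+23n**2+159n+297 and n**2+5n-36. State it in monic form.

n+9

Euclidean algorithm in ℚ[n]:
  n**3+23n**2+159n+297 = (n+18)(n**2+5n-36) + (105n+945)
  n**2+5n-36 = ((1/105)n-4/105)(105n+945) + (0)
Last nonzero remainder: 105n+945. Dividing through by 105 gives the monic gcd n+9.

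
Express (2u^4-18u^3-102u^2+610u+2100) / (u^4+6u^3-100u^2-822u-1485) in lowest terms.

By polynomial division,
  2u^4-18u^3-102u^2+610u+2100 = (2)(u^4+6u^3-100u^2-822u-1485) + (-30u^3+98u^2+2254u+5070)
  u^4+6u^3-100u^2-822u-1485 = (-(1/30)u-139/450)(-30u^3+98u^2+2254u+5070) + ((1216/225)u^2+(9728/225)u+1216/15)
  -30u^3+98u^2+2254u+5070 = (-(3375/608)u+38025/608)((1216/225)u^2+(9728/225)u+1216/15) + (0)
Last nonzero remainder: (1216/225)u^2+(9728/225)u+1216/15. Dividing through by 1216/225 gives the monic gcd u^2+8u+15.
Cancel u^2+8u+15 from numerator and denominator to get the reduced form.

(2u^2-34u+140)/(u^2-2u-99)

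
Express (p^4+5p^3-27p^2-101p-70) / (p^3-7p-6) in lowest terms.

(p^2+2p-35)/(p-3)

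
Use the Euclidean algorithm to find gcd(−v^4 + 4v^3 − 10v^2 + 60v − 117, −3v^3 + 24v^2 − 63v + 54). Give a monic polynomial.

Apply the Euclidean algorithm:
  −v^4 + 4v^3 − 10v^2 + 60v − 117 = ((1/3)v + 4/3)(−3v^3 + 24v^2 − 63v + 54) + (−21v^2 + 126v − 189)
  −3v^3 + 24v^2 − 63v + 54 = ((1/7)v − 2/7)(−21v^2 + 126v − 189) + (0)
Last nonzero remainder: −21v^2 + 126v − 189. Dividing through by −21 gives the monic gcd v^2 − 6v + 9.

v^2 − 6v + 9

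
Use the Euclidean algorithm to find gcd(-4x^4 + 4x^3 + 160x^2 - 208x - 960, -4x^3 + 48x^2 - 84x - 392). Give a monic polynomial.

x + 2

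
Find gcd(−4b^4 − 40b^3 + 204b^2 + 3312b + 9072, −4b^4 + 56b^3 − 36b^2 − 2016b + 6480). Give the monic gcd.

b^2 − 3b − 54

Repeated division with remainder:
  −4b^4 − 40b^3 + 204b^2 + 3312b + 9072 = (−4b^4 + 56b^3 − 36b^2 − 2016b + 6480) + (−96b^3 + 240b^2 + 5328b + 2592)
  −4b^4 + 56b^3 − 36b^2 − 2016b + 6480 = ((1/24)b − 23/48)(−96b^3 + 240b^2 + 5328b + 2592) + (−143b^2 + 429b + 7722)
  −96b^3 + 240b^2 + 5328b + 2592 = ((96/143)b + 48/143)(−143b^2 + 429b + 7722) + (0)
Last nonzero remainder: −143b^2 + 429b + 7722. Dividing through by −143 gives the monic gcd b^2 − 3b − 54.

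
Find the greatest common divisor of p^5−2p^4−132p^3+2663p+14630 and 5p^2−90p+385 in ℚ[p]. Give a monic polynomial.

Repeated division with remainder:
  p^5−2p^4−132p^3+2663p+14630 = ((1/5)p^3+(16/5)p^2+(79/5)p+38)(5p^2−90p+385) + (0)
Last nonzero remainder: 5p^2−90p+385. Dividing through by 5 gives the monic gcd p^2−18p+77.

p^2−18p+77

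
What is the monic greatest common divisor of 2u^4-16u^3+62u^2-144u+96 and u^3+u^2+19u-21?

Repeated division with remainder:
  2u^4-16u^3+62u^2-144u+96 = (2u-18)(u^3+u^2+19u-21) + (42u^2+240u-282)
  u^3+u^2+19u-21 = ((1/42)u-11/98)(42u^2+240u-282) + ((2580/49)u-2580/49)
  42u^2+240u-282 = ((343/430)u+2303/430)((2580/49)u-2580/49) + (0)
Last nonzero remainder: (2580/49)u-2580/49. Dividing through by 2580/49 gives the monic gcd u-1.

u-1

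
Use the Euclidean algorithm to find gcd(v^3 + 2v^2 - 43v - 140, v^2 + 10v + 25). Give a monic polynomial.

Apply the Euclidean algorithm:
  v^3 + 2v^2 - 43v - 140 = (v - 8)(v^2 + 10v + 25) + (12v + 60)
  v^2 + 10v + 25 = ((1/12)v + 5/12)(12v + 60) + (0)
Last nonzero remainder: 12v + 60. Dividing through by 12 gives the monic gcd v + 5.

v + 5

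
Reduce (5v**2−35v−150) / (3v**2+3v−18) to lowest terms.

(5v−50)/(3v−6)

Euclidean algorithm in ℚ[v]:
  5v**2−35v−150 = (5/3)(3v**2+3v−18) + (−40v−120)
  3v**2+3v−18 = (−(3/40)v+3/20)(−40v−120) + (0)
Last nonzero remainder: −40v−120. Dividing through by −40 gives the monic gcd v+3.
Cancel v+3 from numerator and denominator to get the reduced form.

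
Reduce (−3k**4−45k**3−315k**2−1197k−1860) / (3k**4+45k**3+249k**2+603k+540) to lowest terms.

(−k**2−6k−31)/(k**2+6k+9)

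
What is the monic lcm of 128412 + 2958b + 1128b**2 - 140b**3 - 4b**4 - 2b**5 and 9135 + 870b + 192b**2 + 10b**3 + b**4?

-6741630 - 797355b - 138216b**2 + 231b**3 + 346b**4 + 195b**5 + 12b**6 + b**7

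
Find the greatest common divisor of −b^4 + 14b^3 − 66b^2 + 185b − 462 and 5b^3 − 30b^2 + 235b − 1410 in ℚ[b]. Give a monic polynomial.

b − 6

By polynomial division,
  −b^4 + 14b^3 − 66b^2 + 185b − 462 = (−(1/5)b + 8/5)(5b^3 − 30b^2 + 235b − 1410) + (29b^2 − 473b + 1794)
  5b^3 − 30b^2 + 235b − 1410 = ((5/29)b + 1495/841)(29b^2 − 473b + 1794) + ((644640/841)b − 3867840/841)
  29b^2 − 473b + 1794 = ((24389/644640)b − 251459/644640)((644640/841)b − 3867840/841) + (0)
Last nonzero remainder: (644640/841)b − 3867840/841. Dividing through by 644640/841 gives the monic gcd b − 6.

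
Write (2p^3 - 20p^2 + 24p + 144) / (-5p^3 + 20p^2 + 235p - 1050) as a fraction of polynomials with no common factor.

Euclidean algorithm in ℚ[p]:
  2p^3 - 20p^2 + 24p + 144 = (-2/5)(-5p^3 + 20p^2 + 235p - 1050) + (-12p^2 + 118p - 276)
  -5p^3 + 20p^2 + 235p - 1050 = ((5/12)p + 175/72)(-12p^2 + 118p - 276) + ((2275/36)p - 2275/6)
  -12p^2 + 118p - 276 = (-(432/2275)p + 1656/2275)((2275/36)p - 2275/6) + (0)
Last nonzero remainder: (2275/36)p - 2275/6. Dividing through by 2275/36 gives the monic gcd p - 6.
Cancel p - 6 from numerator and denominator to get the reduced form.

(-2p^2 + 8p + 24)/(5p^2 + 10p - 175)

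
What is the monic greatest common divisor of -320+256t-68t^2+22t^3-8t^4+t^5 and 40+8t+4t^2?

10+2t+t^2

Euclidean algorithm in ℚ[t]:
  t^5-8t^4+22t^3-68t^2+256t-320 = ((1/4)t^3-(5/2)t^2+8t-8)(4t^2+8t+40) + (0)
Last nonzero remainder: 4t^2+8t+40. Dividing through by 4 gives the monic gcd t^2+2t+10.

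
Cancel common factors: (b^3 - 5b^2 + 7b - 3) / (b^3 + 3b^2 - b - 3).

Apply the Euclidean algorithm:
  b^3 - 5b^2 + 7b - 3 = (b^3 + 3b^2 - b - 3) + (-8b^2 + 8b)
  b^3 + 3b^2 - b - 3 = (-(1/8)b - 1/2)(-8b^2 + 8b) + (3b - 3)
  -8b^2 + 8b = (-(8/3)b)(3b - 3) + (0)
Last nonzero remainder: 3b - 3. Dividing through by 3 gives the monic gcd b - 1.
Cancel b - 1 from numerator and denominator to get the reduced form.

(b^2 - 4b + 3)/(b^2 + 4b + 3)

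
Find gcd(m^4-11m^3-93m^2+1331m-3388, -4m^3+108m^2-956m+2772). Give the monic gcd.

Repeated division with remainder:
  m^4-11m^3-93m^2+1331m-3388 = (-(1/4)m-4)(-4m^3+108m^2-956m+2772) + (100m^2-1800m+7700)
  -4m^3+108m^2-956m+2772 = (-(1/25)m+9/25)(100m^2-1800m+7700) + (0)
Last nonzero remainder: 100m^2-1800m+7700. Dividing through by 100 gives the monic gcd m^2-18m+77.

m^2-18m+77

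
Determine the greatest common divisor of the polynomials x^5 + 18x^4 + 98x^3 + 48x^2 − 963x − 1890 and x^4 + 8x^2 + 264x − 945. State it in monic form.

x^2 + 4x − 21

By polynomial division,
  x^5 + 18x^4 + 98x^3 + 48x^2 − 963x − 1890 = (x + 18)(x^4 + 8x^2 + 264x − 945) + (90x^3 − 360x^2 − 4770x + 15120)
  x^4 + 8x^2 + 264x − 945 = ((1/90)x + 2/45)(90x^3 − 360x^2 − 4770x + 15120) + (77x^2 + 308x − 1617)
  90x^3 − 360x^2 − 4770x + 15120 = ((90/77)x − 720/77)(77x^2 + 308x − 1617) + (0)
Last nonzero remainder: 77x^2 + 308x − 1617. Dividing through by 77 gives the monic gcd x^2 + 4x − 21.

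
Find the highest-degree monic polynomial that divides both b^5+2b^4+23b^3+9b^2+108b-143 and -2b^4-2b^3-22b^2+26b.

By polynomial division,
  b^5+2b^4+23b^3+9b^2+108b-143 = (-(1/2)b-1/2)(-2b^4-2b^3-22b^2+26b) + (11b^3+11b^2+121b-143)
  -2b^4-2b^3-22b^2+26b = (-(2/11)b)(11b^3+11b^2+121b-143) + (0)
Last nonzero remainder: 11b^3+11b^2+121b-143. Dividing through by 11 gives the monic gcd b^3+b^2+11b-13.

b^3+b^2+11b-13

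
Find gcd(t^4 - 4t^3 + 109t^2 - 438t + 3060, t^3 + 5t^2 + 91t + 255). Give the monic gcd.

Euclidean algorithm in ℚ[t]:
  t^4 - 4t^3 + 109t^2 - 438t + 3060 = (t - 9)(t^3 + 5t^2 + 91t + 255) + (63t^2 + 126t + 5355)
  t^3 + 5t^2 + 91t + 255 = ((1/63)t + 1/21)(63t^2 + 126t + 5355) + (0)
Last nonzero remainder: 63t^2 + 126t + 5355. Dividing through by 63 gives the monic gcd t^2 + 2t + 85.

t^2 + 2t + 85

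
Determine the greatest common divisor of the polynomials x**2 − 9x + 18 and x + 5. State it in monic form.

By polynomial division,
  x**2 − 9x + 18 = (x − 14)(x + 5) + (88)
  x + 5 = ((1/88)x + 5/88)(88) + (0)
The last nonzero remainder is the constant 88, so the polynomials are coprime and gcd = 1.

1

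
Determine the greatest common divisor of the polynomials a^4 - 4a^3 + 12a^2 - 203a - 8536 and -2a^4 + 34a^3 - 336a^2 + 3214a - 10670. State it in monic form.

Apply the Euclidean algorithm:
  a^4 - 4a^3 + 12a^2 - 203a - 8536 = (-1/2)(-2a^4 + 34a^3 - 336a^2 + 3214a - 10670) + (13a^3 - 156a^2 + 1404a - 13871)
  -2a^4 + 34a^3 - 336a^2 + 3214a - 10670 = (-(2/13)a + 10/13)(13a^3 - 156a^2 + 1404a - 13871) + (0)
Last nonzero remainder: 13a^3 - 156a^2 + 1404a - 13871. Dividing through by 13 gives the monic gcd a^3 - 12a^2 + 108a - 1067.

a^3 - 12a^2 + 108a - 1067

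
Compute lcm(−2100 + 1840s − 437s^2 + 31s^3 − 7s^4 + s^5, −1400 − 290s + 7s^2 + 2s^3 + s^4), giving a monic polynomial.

−8400 + 5260s + 92s^2 − 313s^3 + 3s^4 − 3s^5 + s^6

Euclidean algorithm in ℚ[s]:
  s^5 − 7s^4 + 31s^3 − 437s^2 + 1840s − 2100 = (s − 9)(s^4 + 2s^3 + 7s^2 − 290s − 1400) + (42s^3 − 84s^2 + 630s − 14700)
  s^4 + 2s^3 + 7s^2 − 290s − 1400 = ((1/42)s + 2/21)(42s^3 − 84s^2 + 630s − 14700) + (0)
Last nonzero remainder: 42s^3 − 84s^2 + 630s − 14700. Dividing through by 42 gives the monic gcd s^3 − 2s^2 + 15s − 350.
Then lcm(f, g) = f·g / gcd(f, g); expanding and making the result monic gives the answer.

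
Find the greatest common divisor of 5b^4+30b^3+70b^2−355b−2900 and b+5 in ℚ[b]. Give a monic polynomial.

b+5

Apply the Euclidean algorithm:
  5b^4+30b^3+70b^2−355b−2900 = (5b^3+5b^2+45b−580)(b+5) + (0)
The last nonzero remainder b+5 is already monic.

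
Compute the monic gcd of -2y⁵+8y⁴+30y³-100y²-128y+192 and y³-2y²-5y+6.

Euclidean algorithm in ℚ[y]:
  -2y⁵+8y⁴+30y³-100y²-128y+192 = (-2y²+4y+28)(y³-2y²-5y+6) + (-12y²-12y+24)
  y³-2y²-5y+6 = (-(1/12)y+1/4)(-12y²-12y+24) + (0)
Last nonzero remainder: -12y²-12y+24. Dividing through by -12 gives the monic gcd y²+y-2.

y²+y-2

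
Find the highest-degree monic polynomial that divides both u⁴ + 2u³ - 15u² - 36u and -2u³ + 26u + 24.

u² - u - 12

Euclidean algorithm in ℚ[u]:
  u⁴ + 2u³ - 15u² - 36u = (-(1/2)u - 1)(-2u³ + 26u + 24) + (-2u² + 2u + 24)
  -2u³ + 26u + 24 = (u + 1)(-2u² + 2u + 24) + (0)
Last nonzero remainder: -2u² + 2u + 24. Dividing through by -2 gives the monic gcd u² - u - 12.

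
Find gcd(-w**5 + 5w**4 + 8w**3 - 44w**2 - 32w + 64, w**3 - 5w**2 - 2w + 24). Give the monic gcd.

By polynomial division,
  -w**5 + 5w**4 + 8w**3 - 44w**2 - 32w + 64 = (-w**2 + 6)(w**3 - 5w**2 - 2w + 24) + (10w**2 - 20w - 80)
  w**3 - 5w**2 - 2w + 24 = ((1/10)w - 3/10)(10w**2 - 20w - 80) + (0)
Last nonzero remainder: 10w**2 - 20w - 80. Dividing through by 10 gives the monic gcd w**2 - 2w - 8.

w**2 - 2w - 8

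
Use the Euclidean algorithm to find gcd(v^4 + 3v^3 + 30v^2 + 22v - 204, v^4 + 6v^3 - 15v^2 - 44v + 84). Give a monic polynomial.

v^2 + v - 6

Apply the Euclidean algorithm:
  v^4 + 3v^3 + 30v^2 + 22v - 204 = (v^4 + 6v^3 - 15v^2 - 44v + 84) + (-3v^3 + 45v^2 + 66v - 288)
  v^4 + 6v^3 - 15v^2 - 44v + 84 = (-(1/3)v - 7)(-3v^3 + 45v^2 + 66v - 288) + (322v^2 + 322v - 1932)
  -3v^3 + 45v^2 + 66v - 288 = (-(3/322)v + 24/161)(322v^2 + 322v - 1932) + (0)
Last nonzero remainder: 322v^2 + 322v - 1932. Dividing through by 322 gives the monic gcd v^2 + v - 6.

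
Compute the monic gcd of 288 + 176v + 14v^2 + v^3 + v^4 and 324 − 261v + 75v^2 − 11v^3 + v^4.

36 − 5v + v^2

Repeated division with remainder:
  v^4 + v^3 + 14v^2 + 176v + 288 = (v^4 − 11v^3 + 75v^2 − 261v + 324) + (12v^3 − 61v^2 + 437v − 36)
  v^4 − 11v^3 + 75v^2 − 261v + 324 = ((1/12)v − 71/144)(12v^3 − 61v^2 + 437v − 36) + ((1225/144)v^2 − (6125/144)v + 1225/4)
  12v^3 − 61v^2 + 437v − 36 = ((1728/1225)v − 144/1225)((1225/144)v^2 − (6125/144)v + 1225/4) + (0)
Last nonzero remainder: (1225/144)v^2 − (6125/144)v + 1225/4. Dividing through by 1225/144 gives the monic gcd v^2 − 5v + 36.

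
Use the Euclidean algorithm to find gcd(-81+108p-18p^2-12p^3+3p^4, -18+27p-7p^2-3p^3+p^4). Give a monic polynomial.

9-9p-p^2+p^3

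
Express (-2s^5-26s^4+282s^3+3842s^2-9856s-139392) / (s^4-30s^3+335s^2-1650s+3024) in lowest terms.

(-2s^3-60s^2-594s-1936)/(s^2-13s+42)

Apply the Euclidean algorithm:
  -2s^5-26s^4+282s^3+3842s^2-9856s-139392 = (-2s-86)(s^4-30s^3+335s^2-1650s+3024) + (-1628s^3+29352s^2-145708s+120672)
  s^4-30s^3+335s^2-1650s+3024 = (-(1/1628)s+1218/165649)(-1628s^3+29352s^2-145708s+120672) + ((4915890/165649)s^2-(83570130/165649)s+353944080/165649)
  -1628s^3+29352s^2-145708s+120672 = (-(134838286/2457945)s+138813862/2457945)((4915890/165649)s^2-(83570130/165649)s+353944080/165649) + (0)
Last nonzero remainder: (4915890/165649)s^2-(83570130/165649)s+353944080/165649. Dividing through by 4915890/165649 gives the monic gcd s^2-17s+72.
Cancel s^2-17s+72 from numerator and denominator to get the reduced form.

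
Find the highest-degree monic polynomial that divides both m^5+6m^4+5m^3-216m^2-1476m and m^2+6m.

m^2+6m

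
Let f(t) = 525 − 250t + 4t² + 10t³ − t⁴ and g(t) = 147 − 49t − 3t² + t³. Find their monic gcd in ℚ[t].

Euclidean algorithm in ℚ[t]:
  −t⁴ + 10t³ + 4t² − 250t + 525 = (−t + 7)(t³ − 3t² − 49t + 147) + (−24t² + 240t − 504)
  t³ − 3t² − 49t + 147 = (−(1/24)t − 7/24)(−24t² + 240t − 504) + (0)
Last nonzero remainder: −24t² + 240t − 504. Dividing through by −24 gives the monic gcd t² − 10t + 21.

21 − 10t + t²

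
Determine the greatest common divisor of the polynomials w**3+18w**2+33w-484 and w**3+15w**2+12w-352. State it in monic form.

w**2+7w-44

By polynomial division,
  w**3+18w**2+33w-484 = (w**3+15w**2+12w-352) + (3w**2+21w-132)
  w**3+15w**2+12w-352 = ((1/3)w+8/3)(3w**2+21w-132) + (0)
Last nonzero remainder: 3w**2+21w-132. Dividing through by 3 gives the monic gcd w**2+7w-44.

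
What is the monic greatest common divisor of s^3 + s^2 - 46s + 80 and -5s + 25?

s - 5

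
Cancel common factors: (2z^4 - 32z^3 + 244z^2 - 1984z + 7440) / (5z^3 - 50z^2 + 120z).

(2z^3 - 20z^2 + 124z - 1240)/(5z^2 - 20z)

Euclidean algorithm in ℚ[z]:
  2z^4 - 32z^3 + 244z^2 - 1984z + 7440 = ((2/5)z - 12/5)(5z^3 - 50z^2 + 120z) + (76z^2 - 1696z + 7440)
  5z^3 - 50z^2 + 120z = ((5/76)z + 585/722)(76z^2 - 1696z + 7440) + ((362700/361)z - 2176200/361)
  76z^2 - 1696z + 7440 = ((6859/90675)z - 722/585)((362700/361)z - 2176200/361) + (0)
Last nonzero remainder: (362700/361)z - 2176200/361. Dividing through by 362700/361 gives the monic gcd z - 6.
Cancel z - 6 from numerator and denominator to get the reduced form.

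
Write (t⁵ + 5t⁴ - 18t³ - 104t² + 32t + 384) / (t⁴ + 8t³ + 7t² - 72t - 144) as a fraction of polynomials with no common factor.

Apply the Euclidean algorithm:
  t⁵ + 5t⁴ - 18t³ - 104t² + 32t + 384 = (t - 3)(t⁴ + 8t³ + 7t² - 72t - 144) + (-t³ - 11t² - 40t - 48)
  t⁴ + 8t³ + 7t² - 72t - 144 = (-t + 3)(-t³ - 11t² - 40t - 48) + (0)
Last nonzero remainder: -t³ - 11t² - 40t - 48. Dividing through by -1 gives the monic gcd t³ + 11t² + 40t + 48.
Cancel t³ + 11t² + 40t + 48 from numerator and denominator to get the reduced form.

(t² - 6t + 8)/(t - 3)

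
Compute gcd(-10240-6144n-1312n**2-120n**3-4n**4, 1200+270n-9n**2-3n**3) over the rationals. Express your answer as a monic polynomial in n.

Repeated division with remainder:
  -4n**4-120n**3-1312n**2-6144n-10240 = ((4/3)n+36)(-3n**3-9n**2+270n+1200) + (-1348n**2-17464n-53440)
  -3n**3-9n**2+270n+1200 = ((3/1348)n-10065/454276)(-1348n**2-17464n-53440) + ((226800/113569)n+1814400/113569)
  -1348n**2-17464n-53440 = (-(38272753/56700)n-18966023/5670)((226800/113569)n+1814400/113569) + (0)
Last nonzero remainder: (226800/113569)n+1814400/113569. Dividing through by 226800/113569 gives the monic gcd n+8.

8+n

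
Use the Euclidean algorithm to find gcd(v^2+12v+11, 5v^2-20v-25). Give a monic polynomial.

v+1

By polynomial division,
  v^2+12v+11 = (1/5)(5v^2-20v-25) + (16v+16)
  5v^2-20v-25 = ((5/16)v-25/16)(16v+16) + (0)
Last nonzero remainder: 16v+16. Dividing through by 16 gives the monic gcd v+1.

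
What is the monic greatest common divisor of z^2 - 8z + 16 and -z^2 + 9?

1

Apply the Euclidean algorithm:
  z^2 - 8z + 16 = (-1)(-z^2 + 9) + (-8z + 25)
  -z^2 + 9 = ((1/8)z + 25/64)(-8z + 25) + (-49/64)
  -8z + 25 = ((512/49)z - 1600/49)(-49/64) + (0)
The last nonzero remainder is the constant -49/64, so the polynomials are coprime and gcd = 1.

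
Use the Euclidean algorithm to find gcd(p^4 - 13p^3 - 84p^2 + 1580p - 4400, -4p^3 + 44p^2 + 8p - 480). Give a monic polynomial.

p^2 - 14p + 40

Repeated division with remainder:
  p^4 - 13p^3 - 84p^2 + 1580p - 4400 = (-(1/4)p + 1/2)(-4p^3 + 44p^2 + 8p - 480) + (-104p^2 + 1456p - 4160)
  -4p^3 + 44p^2 + 8p - 480 = ((1/26)p + 3/26)(-104p^2 + 1456p - 4160) + (0)
Last nonzero remainder: -104p^2 + 1456p - 4160. Dividing through by -104 gives the monic gcd p^2 - 14p + 40.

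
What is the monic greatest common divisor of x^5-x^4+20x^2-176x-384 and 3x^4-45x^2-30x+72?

x^3+x^2-14x-24

Repeated division with remainder:
  x^5-x^4+20x^2-176x-384 = ((1/3)x-1/3)(3x^4-45x^2-30x+72) + (15x^3+15x^2-210x-360)
  3x^4-45x^2-30x+72 = ((1/5)x-1/5)(15x^3+15x^2-210x-360) + (0)
Last nonzero remainder: 15x^3+15x^2-210x-360. Dividing through by 15 gives the monic gcd x^3+x^2-14x-24.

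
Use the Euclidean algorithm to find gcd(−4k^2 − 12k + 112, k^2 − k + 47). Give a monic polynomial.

By polynomial division,
  −4k^2 − 12k + 112 = (−4)(k^2 − k + 47) + (−16k + 300)
  k^2 − k + 47 = (−(1/16)k − 71/64)(−16k + 300) + (6077/16)
  −16k + 300 = (−(256/6077)k + 4800/6077)(6077/16) + (0)
The last nonzero remainder is the constant 6077/16, so the polynomials are coprime and gcd = 1.

1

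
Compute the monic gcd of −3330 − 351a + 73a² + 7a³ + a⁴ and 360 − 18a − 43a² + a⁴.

−30 − a + a²

Repeated division with remainder:
  a⁴ + 7a³ + 73a² − 351a − 3330 = (a⁴ − 43a² − 18a + 360) + (7a³ + 116a² − 333a − 3690)
  a⁴ − 43a² − 18a + 360 = ((1/7)a − 116/49)(7a³ + 116a² − 333a − 3690) + ((13680/49)a² − (13680/49)a − 410400/49)
  7a³ + 116a² − 333a − 3690 = ((343/13680)a + 2009/4560)((13680/49)a² − (13680/49)a − 410400/49) + (0)
Last nonzero remainder: (13680/49)a² − (13680/49)a − 410400/49. Dividing through by 13680/49 gives the monic gcd a² − a − 30.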